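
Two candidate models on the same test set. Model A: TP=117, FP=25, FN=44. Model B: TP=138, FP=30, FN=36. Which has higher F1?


Model A: P=117/142=0.8239, R=117/161=0.7267, F1=2PR/(P+R)=2TP/(2TP+FP+FN)=234/303=0.7723
Model B: P=138/168=0.8214, R=138/174=0.7931, F1=2PR/(P+R)=2TP/(2TP+FP+FN)=276/342=0.807
0.7723 < 0.807 → Model B

Model B


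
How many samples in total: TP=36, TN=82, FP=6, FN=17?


Total = TP + TN + FP + FN
= 36 + 82 + 6 + 17
= 141
(Predicted positive: 42, predicted negative: 99)

141


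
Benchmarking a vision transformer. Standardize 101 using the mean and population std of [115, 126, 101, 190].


μ = 133, σ = 34.0808
z = (101 - 133)/34.0808 = -0.9389

-0.9389


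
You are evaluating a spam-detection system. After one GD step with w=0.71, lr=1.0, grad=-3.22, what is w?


w_new = w - α·∇
= 0.71 - 1.0·-3.22
= 0.71 + 3.22
= 3.93

3.93


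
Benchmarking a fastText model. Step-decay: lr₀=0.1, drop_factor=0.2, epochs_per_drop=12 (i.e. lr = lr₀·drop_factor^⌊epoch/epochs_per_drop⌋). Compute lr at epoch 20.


n_drops = ⌊20/12⌋ = 1
lr = 0.1·0.2^1 = 0.1·0.2 = 0.02

0.02


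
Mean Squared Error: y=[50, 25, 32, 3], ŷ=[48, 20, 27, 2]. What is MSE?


Squared errors: (50-48)²=4, (25-20)²=25, (32-27)²=25, (3-2)²=1
Sum = 55
MSE = 55/4 = 55/4

55/4


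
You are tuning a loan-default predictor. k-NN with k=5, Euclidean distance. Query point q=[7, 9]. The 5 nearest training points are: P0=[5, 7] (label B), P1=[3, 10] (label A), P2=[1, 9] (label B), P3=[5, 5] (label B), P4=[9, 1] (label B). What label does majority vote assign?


d(q,P0) = 2.8284  (label B)
d(q,P1) = 4.1231  (label A)
d(q,P2) = 6.0  (label B)
d(q,P3) = 4.4721  (label B)
d(q,P4) = 8.2462  (label B)
Votes: A=1, B=4
Majority → B

B


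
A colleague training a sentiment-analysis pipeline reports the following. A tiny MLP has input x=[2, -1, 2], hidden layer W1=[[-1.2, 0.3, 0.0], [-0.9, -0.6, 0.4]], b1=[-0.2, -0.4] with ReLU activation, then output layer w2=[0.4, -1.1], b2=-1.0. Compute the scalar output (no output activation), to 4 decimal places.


z1[0] = (-1.2)·(2) + (0.3)·(-1) + (0.0)·(2) - 0.2 = -2.9
z1[1] = (-0.9)·(2) + (-0.6)·(-1) + (0.4)·(2) - 0.4 = -0.8
h = ReLU(z1) = [0.0, 0.0]
output = (0.4)·(0.0) + (-1.1)·(0.0) - 1.0 = -1.0

-1.0


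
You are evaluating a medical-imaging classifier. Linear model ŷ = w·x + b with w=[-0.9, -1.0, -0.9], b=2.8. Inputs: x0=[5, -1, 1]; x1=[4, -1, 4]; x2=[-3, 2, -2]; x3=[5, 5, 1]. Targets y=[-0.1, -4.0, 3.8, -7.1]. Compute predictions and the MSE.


ŷ0 = (-0.9)·(5) + (-1.0)·(-1) + (-0.9)·(1) + 2.8 = -1.6
ŷ1 = (-0.9)·(4) + (-1.0)·(-1) + (-0.9)·(4) + 2.8 = -3.4
ŷ2 = (-0.9)·(-3) + (-1.0)·(2) + (-0.9)·(-2) + 2.8 = 5.3
ŷ3 = (-0.9)·(5) + (-1.0)·(5) + (-0.9)·(1) + 2.8 = -7.6
errors² = [2.25, 0.36, 2.25, 0.25]
MSE = 5.1100/4 = 1.2775

1.2775


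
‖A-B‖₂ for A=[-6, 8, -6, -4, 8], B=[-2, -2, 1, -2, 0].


d = √((-6+ 2)² + (8+ 2)² + (-6-1)² + (-4+ 2)² + (8-0)²)
  = √(16 + 100 + 49 + 4 + 64)
  = √233 = 15.2643

15.2643


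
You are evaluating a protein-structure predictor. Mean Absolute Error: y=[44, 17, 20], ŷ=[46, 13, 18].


Absolute errors: |44-46|=2, |17-13|=4, |20-18|=2
Sum = 8
MAE = 8/3 = 8/3

8/3


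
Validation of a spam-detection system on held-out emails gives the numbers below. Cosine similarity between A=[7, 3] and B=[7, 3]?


A·B = 7·7 + 3·3 = 58
‖A‖ = √58 = 7.6158, ‖B‖ = √58 = 7.6158
cos = 58/(√58·√58) = 58/√3364 = 1.0

1.0


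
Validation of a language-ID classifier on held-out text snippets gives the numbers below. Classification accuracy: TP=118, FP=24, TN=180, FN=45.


Accuracy = (TP+TN)/(TP+TN+FP+FN)
= (118+180)/(367)
= 298/367 = 81.2%

81.2%


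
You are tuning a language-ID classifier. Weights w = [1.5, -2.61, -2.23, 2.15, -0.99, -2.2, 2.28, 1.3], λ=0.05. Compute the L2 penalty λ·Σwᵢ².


‖w‖₂² = (1.5)² + (-2.61)² + (-2.23)² + (2.15)² + (-0.99)² + (-2.2)² + (2.28)² + (1.3)²
     = 2.25 + 6.8121 + 4.9729 + 4.6225 + 0.9801 + 4.84 + 5.1984 + 1.69
     = 31.366
λ·‖w‖₂² = 0.05·31.366 = 1.5683

1.5683


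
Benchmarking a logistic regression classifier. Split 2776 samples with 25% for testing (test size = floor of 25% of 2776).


Test = ⌊2776·25/100⌋ = 694
Train = 2776 - 694 = 2082

Train: 2082, Test: 694


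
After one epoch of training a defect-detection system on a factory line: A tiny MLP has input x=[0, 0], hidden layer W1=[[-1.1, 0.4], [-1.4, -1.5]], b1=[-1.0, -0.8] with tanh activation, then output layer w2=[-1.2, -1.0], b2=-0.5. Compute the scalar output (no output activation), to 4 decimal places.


z1[0] = (-1.1)·(0) + (0.4)·(0) - 1.0 = -1.0
z1[1] = (-1.4)·(0) + (-1.5)·(0) - 0.8 = -0.8
h = tanh(z1) = [-0.7616, -0.664]
output = (-1.2)·(-0.7616) + (-1.0)·(-0.664) - 0.5 = 1.0779

1.0779


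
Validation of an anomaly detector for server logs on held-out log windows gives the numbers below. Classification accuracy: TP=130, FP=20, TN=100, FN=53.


Accuracy = (TP+TN)/(TP+TN+FP+FN)
= (130+100)/(303)
= 230/303 = 75.91%

75.91%


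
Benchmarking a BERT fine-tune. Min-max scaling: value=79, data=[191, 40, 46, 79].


min=40, max=191
(79-40)/(191-40) = 39/151 = 0.2583

0.2583


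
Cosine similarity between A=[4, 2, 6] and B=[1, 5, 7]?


A·B = 4·1 + 2·5 + 6·7 = 56
‖A‖ = √56 = 7.4833, ‖B‖ = √75 = 8.6603
cos = 56/(√56·√75) = 56/√4200 = 0.8641

0.8641


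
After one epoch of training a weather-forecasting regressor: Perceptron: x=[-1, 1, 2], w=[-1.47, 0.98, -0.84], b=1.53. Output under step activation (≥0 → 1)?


z = (-1)·(-1.47) + (1)·(0.98) + (2)·(-0.84) + 1.53
  = 2.3
step(z) = 1 (z≥0)

1


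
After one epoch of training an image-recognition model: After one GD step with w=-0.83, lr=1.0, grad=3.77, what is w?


w_new = w - α·∇
= -0.83 - 1.0·3.77
= -0.83 - 3.77
= -4.6

-4.6


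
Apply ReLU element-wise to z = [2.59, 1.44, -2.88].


ReLU(2.59) = max(0, 2.59) = 2.59
ReLU(1.44) = max(0, 1.44) = 1.44
ReLU(-2.88) = max(0, -2.88) = 0.0
result = [2.59, 1.44, 0.0]

[2.59, 1.44, 0.0]


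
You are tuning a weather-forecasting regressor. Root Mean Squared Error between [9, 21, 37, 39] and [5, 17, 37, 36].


MSE = 41/4 = 10.25
RMSE = √(41/4) = 3.2016

3.2016


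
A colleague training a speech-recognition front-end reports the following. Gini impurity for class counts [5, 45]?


Probabilities: [5/50, 45/50] ≈ [0.1, 0.9]
Σpᵢ² = (25 + 2025)/50² = 2050/2500
Gini = 1 - Σpᵢ² = 1 - 2050/2500 = 0.18

0.18


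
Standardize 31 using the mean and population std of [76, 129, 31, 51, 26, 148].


μ = 76.8333, σ = 46.7954
z = (31 - 76.8333)/46.7954 = -0.9794

-0.9794


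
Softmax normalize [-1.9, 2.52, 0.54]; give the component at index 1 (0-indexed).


Exponentials: e^-1.9=0.1496, e^2.52=12.4286, e^0.54=1.716
Sum = 14.2942
Softmax = [0.0105, 0.8695, 0.12]
p[1] = 12.4286/14.2942 = 0.8695

0.8695


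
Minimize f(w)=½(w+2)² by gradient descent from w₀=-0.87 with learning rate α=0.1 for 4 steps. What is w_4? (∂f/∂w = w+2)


step 1: grad = -0.87+2 = 1.13; w = -0.87 - 0.1·(1.13) = -0.983
step 2: grad = -0.983+2 = 1.017; w = -0.983 - 0.1·(1.017) = -1.0847
step 3: grad = -1.0847+2 = 0.9153; w = -1.0847 - 0.1·(0.9153) = -1.17623
step 4: grad = -1.17623+2 = 0.82377; w = -1.17623 - 0.1·(0.82377) = -1.258607

-1.258607


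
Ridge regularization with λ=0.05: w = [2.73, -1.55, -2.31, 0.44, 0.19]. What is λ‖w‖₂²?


‖w‖₂² = (2.73)² + (-1.55)² + (-2.31)² + (0.44)² + (0.19)²
     = 7.4529 + 2.4025 + 5.3361 + 0.1936 + 0.0361
     = 15.4212
λ·‖w‖₂² = 0.05·15.4212 = 0.77106

0.77106


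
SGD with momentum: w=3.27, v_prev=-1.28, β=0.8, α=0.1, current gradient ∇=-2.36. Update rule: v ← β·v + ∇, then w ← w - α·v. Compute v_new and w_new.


v_new = 0.8·-1.28 - 2.36 = -1.024 - 2.36 = -3.384
w_new = 3.27 - 0.1·-3.384 = 3.27 + 0.3384 = 3.6084

v_new=-3.384, w_new=3.6084


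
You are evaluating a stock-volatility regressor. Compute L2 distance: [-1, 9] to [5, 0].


d = √((-1-5)² + (9-0)²)
  = √(36 + 81)
  = √117 = 10.8167

10.8167


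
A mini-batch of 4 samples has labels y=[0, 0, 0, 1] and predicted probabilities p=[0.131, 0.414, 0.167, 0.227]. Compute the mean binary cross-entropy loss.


L[0] = -ln(1-0.131) = -ln(0.869) = 0.1404
L[1] = -ln(1-0.414) = -ln(0.586) = 0.5344
L[2] = -ln(1-0.167) = -ln(0.833) = 0.1827
L[3] = -ln(0.227) = 1.4828
mean = (0.1404 + 0.5344 + 0.1827 + 1.4828)/4 = 0.5851

0.5851


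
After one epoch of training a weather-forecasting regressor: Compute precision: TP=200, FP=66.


Precision = TP/(TP+FP)
= 200/(200+66)
= 200/266 = 75.19%

75.19%


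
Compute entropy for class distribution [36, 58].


Probabilities: [36/94, 58/94] ≈ [0.383, 0.617]
H = -((36/94)·log₂(36/94) + (58/94)·log₂(58/94))
  = 0.9601 bits

0.9601 bits


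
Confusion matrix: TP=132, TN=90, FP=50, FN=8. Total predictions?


Total = TP + TN + FP + FN
= 132 + 90 + 50 + 8
= 280
(Predicted positive: 182, predicted negative: 98)

280


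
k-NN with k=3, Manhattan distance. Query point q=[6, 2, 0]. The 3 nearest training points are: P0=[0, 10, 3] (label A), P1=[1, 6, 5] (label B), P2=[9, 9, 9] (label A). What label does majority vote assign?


d(q,P0) = 17  (label A)
d(q,P1) = 14  (label B)
d(q,P2) = 19  (label A)
Votes: A=2, B=1
Majority → A

A


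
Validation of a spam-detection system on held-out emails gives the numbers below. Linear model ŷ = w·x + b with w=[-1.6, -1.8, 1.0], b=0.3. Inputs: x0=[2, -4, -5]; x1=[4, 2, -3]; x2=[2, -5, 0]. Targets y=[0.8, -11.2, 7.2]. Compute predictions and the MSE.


ŷ0 = (-1.6)·(2) + (-1.8)·(-4) + (1.0)·(-5) + 0.3 = -0.7
ŷ1 = (-1.6)·(4) + (-1.8)·(2) + (1.0)·(-3) + 0.3 = -12.7
ŷ2 = (-1.6)·(2) + (-1.8)·(-5) + (1.0)·(0) + 0.3 = 6.1
errors² = [2.25, 2.25, 1.21]
MSE = 5.7100/3 = 1.9033

1.9033


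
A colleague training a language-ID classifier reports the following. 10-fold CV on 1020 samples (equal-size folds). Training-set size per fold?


Fold size = 1020/10 = 102
Training per fold = 1020 - 102 = 918

918


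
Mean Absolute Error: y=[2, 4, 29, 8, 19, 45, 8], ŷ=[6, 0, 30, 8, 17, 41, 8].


Absolute errors: |2-6|=4, |4-0|=4, |29-30|=1, |8-8|=0, |19-17|=2, |45-41|=4, |8-8|=0
Sum = 15
MAE = 15/7 = 15/7

15/7


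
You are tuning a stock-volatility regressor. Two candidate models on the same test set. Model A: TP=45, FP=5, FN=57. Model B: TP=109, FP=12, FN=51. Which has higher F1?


Model A: P=45/50=0.9, R=45/102=0.4412, F1=2PR/(P+R)=2TP/(2TP+FP+FN)=90/152=0.5921
Model B: P=109/121=0.9008, R=109/160=0.6813, F1=2PR/(P+R)=2TP/(2TP+FP+FN)=218/281=0.7758
0.5921 < 0.7758 → Model B

Model B


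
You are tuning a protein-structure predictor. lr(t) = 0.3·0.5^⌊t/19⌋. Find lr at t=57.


n_drops = ⌊57/19⌋ = 3
lr = 0.3·0.5^3 = 0.3·0.125 = 0.0375

0.0375


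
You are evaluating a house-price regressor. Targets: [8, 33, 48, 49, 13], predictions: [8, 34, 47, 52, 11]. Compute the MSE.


Squared errors: (8-8)²=0, (33-34)²=1, (48-47)²=1, (49-52)²=9, (13-11)²=4
Sum = 15
MSE = 15/5 = 3

3


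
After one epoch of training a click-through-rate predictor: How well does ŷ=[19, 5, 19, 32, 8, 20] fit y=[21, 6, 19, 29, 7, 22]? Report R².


ȳ = 17.3333
SS_res = Σ(y-ŷ)² = 19
SS_tot = Σ(y-ȳ)² = 409.33
R² = 1 - SS_res/SS_tot = 1 - 0.0464 = 0.9536

0.9536


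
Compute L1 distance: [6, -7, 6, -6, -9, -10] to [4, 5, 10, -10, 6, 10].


d = |6-4| + |-7-5| + |6-10| + |-6+ 10| + |-9-6| + |-10-10|
  = 2 + 12 + 4 + 4 + 15 + 20
  = 57

57


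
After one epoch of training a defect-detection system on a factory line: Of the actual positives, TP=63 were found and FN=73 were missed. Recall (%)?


Recall = TP/(TP+FN)
= 63/(63+73)
= 63/136 = 46.32%

46.32%


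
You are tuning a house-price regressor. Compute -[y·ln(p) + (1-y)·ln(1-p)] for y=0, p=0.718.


BCE = -[y·ln(p) + (1-y)·ln(1-p)]
= -0 - 1·ln(1-0.718)
= -ln(0.282) = 1.2658

1.2658


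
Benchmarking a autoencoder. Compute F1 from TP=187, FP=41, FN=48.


Precision = 187/228 = 0.8202
Recall = 187/235 = 0.7957
F1 = 2·P·R/(P+R) = 2·TP/(2·TP+FP+FN) = 374/(374+41+48) = 374/463 = 0.8078

0.8078


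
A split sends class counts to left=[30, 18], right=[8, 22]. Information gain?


Parent = [38, 40], H_parent = 0.9995
H_left = 0.9544 (n=48), H_right = 0.8366 (n=30)
H_children = (48/78)·0.9544 + (30/78)·0.8366 = 0.9091
IG = 0.9995 - 0.9091 = 0.0904

0.0904


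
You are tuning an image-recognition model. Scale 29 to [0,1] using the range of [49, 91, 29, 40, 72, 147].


min=29, max=147
(29-29)/(147-29) = 0/118 = 0.0

0.0


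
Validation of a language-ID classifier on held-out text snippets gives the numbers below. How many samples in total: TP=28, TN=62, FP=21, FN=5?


Total = TP + TN + FP + FN
= 28 + 62 + 21 + 5
= 116
(Predicted positive: 49, predicted negative: 67)

116


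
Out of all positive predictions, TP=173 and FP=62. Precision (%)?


Precision = TP/(TP+FP)
= 173/(173+62)
= 173/235 = 73.62%

73.62%


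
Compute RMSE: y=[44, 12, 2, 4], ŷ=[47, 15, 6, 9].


MSE = 59/4 = 14.75
RMSE = √(59/4) = 3.8406

3.8406


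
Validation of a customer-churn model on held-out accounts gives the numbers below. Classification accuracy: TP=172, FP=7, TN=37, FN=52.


Accuracy = (TP+TN)/(TP+TN+FP+FN)
= (172+37)/(268)
= 209/268 = 77.99%

77.99%


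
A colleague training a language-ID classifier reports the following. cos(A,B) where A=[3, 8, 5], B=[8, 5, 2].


A·B = 3·8 + 8·5 + 5·2 = 74
‖A‖ = √98 = 9.8995, ‖B‖ = √93 = 9.6437
cos = 74/(√98·√93) = 74/√9114 = 0.7751

0.7751


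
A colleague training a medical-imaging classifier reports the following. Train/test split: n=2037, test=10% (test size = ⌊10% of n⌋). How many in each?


Test = ⌊2037·10/100⌋ = 203
Train = 2037 - 203 = 1834

Train: 1834, Test: 203


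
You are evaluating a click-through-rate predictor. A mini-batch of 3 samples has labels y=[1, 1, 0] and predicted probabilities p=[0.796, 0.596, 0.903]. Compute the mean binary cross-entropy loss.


L[0] = -ln(0.796) = 0.2282
L[1] = -ln(0.596) = 0.5175
L[2] = -ln(1-0.903) = -ln(0.097) = 2.333
mean = (0.2282 + 0.5175 + 2.333)/3 = 1.0262

1.0262


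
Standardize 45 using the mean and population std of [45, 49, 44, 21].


μ = 39.75, σ = 10.9858
z = (45 - 39.75)/10.9858 = 0.4779

0.4779


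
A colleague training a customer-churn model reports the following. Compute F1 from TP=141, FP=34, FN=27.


Precision = 141/175 = 0.8057
Recall = 141/168 = 0.8393
F1 = 2·P·R/(P+R) = 2·TP/(2·TP+FP+FN) = 282/(282+34+27) = 282/343 = 0.8222

0.8222


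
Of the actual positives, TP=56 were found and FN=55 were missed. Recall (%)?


Recall = TP/(TP+FN)
= 56/(56+55)
= 56/111 = 50.45%

50.45%


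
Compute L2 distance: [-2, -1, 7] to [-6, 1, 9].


d = √((-2+ 6)² + (-1-1)² + (7-9)²)
  = √(16 + 4 + 4)
  = √24 = 4.899

4.899


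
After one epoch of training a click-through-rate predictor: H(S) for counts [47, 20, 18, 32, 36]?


Probabilities: [47/153, 20/153, 18/153, 32/153, 36/153] ≈ [0.3072, 0.1307, 0.1176, 0.2092, 0.2353]
H = -((47/153)·log₂(47/153) + (20/153)·log₂(20/153) + (18/153)·log₂(18/153) + (32/153)·log₂(32/153) + (36/153)·log₂(36/153))
  = 2.2333 bits

2.2333 bits


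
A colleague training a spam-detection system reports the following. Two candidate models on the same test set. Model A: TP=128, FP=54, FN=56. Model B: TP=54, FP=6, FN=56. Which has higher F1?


Model A: P=128/182=0.7033, R=128/184=0.6957, F1=2PR/(P+R)=2TP/(2TP+FP+FN)=256/366=0.6995
Model B: P=54/60=0.9, R=54/110=0.4909, F1=2PR/(P+R)=2TP/(2TP+FP+FN)=108/170=0.6353
0.6995 > 0.6353 → Model A

Model A


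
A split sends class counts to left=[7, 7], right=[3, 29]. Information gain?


Parent = [10, 36], H_parent = 0.7554
H_left = 1 (n=14), H_right = 0.4489 (n=32)
H_children = (14/46)·1 + (32/46)·0.4489 = 0.6166
IG = 0.7554 - 0.6166 = 0.1388

0.1388


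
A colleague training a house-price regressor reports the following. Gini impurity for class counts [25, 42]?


Probabilities: [25/67, 42/67] ≈ [0.3731, 0.6269]
Σpᵢ² = (625 + 1764)/67² = 2389/4489
Gini = 1 - Σpᵢ² = 1 - 2389/4489 = 0.4678

0.4678


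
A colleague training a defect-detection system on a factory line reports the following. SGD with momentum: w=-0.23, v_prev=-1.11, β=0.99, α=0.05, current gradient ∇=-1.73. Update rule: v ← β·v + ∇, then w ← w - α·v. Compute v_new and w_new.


v_new = 0.99·-1.11 - 1.73 = -1.0989 - 1.73 = -2.8289
w_new = -0.23 - 0.05·-2.8289 = -0.23 + 0.141445 = -0.088555

v_new=-2.8289, w_new=-0.088555


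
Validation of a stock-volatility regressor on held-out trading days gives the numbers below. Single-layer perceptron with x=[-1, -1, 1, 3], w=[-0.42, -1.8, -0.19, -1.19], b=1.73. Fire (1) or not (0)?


z = (-1)·(-0.42) + (-1)·(-1.8) + (1)·(-0.19) + (3)·(-1.19) + 1.73
  = 0.19
step(z) = 1 (z≥0)

1


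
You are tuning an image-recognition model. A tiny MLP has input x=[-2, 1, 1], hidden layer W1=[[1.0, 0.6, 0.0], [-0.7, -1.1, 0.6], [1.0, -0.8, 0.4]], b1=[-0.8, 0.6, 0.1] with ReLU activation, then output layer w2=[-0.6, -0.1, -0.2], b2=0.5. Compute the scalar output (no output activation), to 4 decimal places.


z1[0] = (1.0)·(-2) + (0.6)·(1) + (0.0)·(1) - 0.8 = -2.2
z1[1] = (-0.7)·(-2) + (-1.1)·(1) + (0.6)·(1) + 0.6 = 1.5
z1[2] = (1.0)·(-2) + (-0.8)·(1) + (0.4)·(1) + 0.1 = -2.3
h = ReLU(z1) = [0.0, 1.5, 0.0]
output = (-0.6)·(0.0) + (-0.1)·(1.5) + (-0.2)·(0.0) + 0.5 = 0.35

0.35


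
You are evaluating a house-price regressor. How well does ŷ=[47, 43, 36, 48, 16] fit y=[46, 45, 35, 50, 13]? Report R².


ȳ = 37.8
SS_res = Σ(y-ŷ)² = 19
SS_tot = Σ(y-ȳ)² = 890.8
R² = 1 - SS_res/SS_tot = 1 - 0.0213 = 0.9787

0.9787


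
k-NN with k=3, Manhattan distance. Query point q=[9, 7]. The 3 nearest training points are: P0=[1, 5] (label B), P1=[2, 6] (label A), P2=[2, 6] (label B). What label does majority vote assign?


d(q,P0) = 10  (label B)
d(q,P1) = 8  (label A)
d(q,P2) = 8  (label B)
Votes: A=1, B=2
Majority → B

B


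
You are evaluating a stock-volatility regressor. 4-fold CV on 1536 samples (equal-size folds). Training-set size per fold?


Fold size = 1536/4 = 384
Training per fold = 1536 - 384 = 1152

1152


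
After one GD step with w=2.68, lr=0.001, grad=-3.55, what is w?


w_new = w - α·∇
= 2.68 - 0.001·-3.55
= 2.68 + 0.00355
= 2.68355

2.68355


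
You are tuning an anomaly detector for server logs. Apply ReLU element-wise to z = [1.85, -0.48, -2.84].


ReLU(1.85) = max(0, 1.85) = 1.85
ReLU(-0.48) = max(0, -0.48) = 0.0
ReLU(-2.84) = max(0, -2.84) = 0.0
result = [1.85, 0.0, 0.0]

[1.85, 0.0, 0.0]


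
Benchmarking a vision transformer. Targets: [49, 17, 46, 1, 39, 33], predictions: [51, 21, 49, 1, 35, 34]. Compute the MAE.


Absolute errors: |49-51|=2, |17-21|=4, |46-49|=3, |1-1|=0, |39-35|=4, |33-34|=1
Sum = 14
MAE = 14/6 = 7/3

7/3


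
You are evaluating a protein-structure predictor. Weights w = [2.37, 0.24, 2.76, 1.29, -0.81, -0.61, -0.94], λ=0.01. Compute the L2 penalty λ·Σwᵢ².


‖w‖₂² = (2.37)² + (0.24)² + (2.76)² + (1.29)² + (-0.81)² + (-0.61)² + (-0.94)²
     = 5.6169 + 0.0576 + 7.6176 + 1.6641 + 0.6561 + 0.3721 + 0.8836
     = 16.868
λ·‖w‖₂² = 0.01·16.868 = 0.16868

0.16868


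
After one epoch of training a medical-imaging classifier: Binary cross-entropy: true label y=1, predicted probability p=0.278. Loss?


BCE = -[y·ln(p) + (1-y)·ln(1-p)]
= -1·ln(0.278) - 0
= -ln(0.278) = 1.2801

1.2801


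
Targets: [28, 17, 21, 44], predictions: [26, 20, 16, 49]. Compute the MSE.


Squared errors: (28-26)²=4, (17-20)²=9, (21-16)²=25, (44-49)²=25
Sum = 63
MSE = 63/4 = 63/4

63/4


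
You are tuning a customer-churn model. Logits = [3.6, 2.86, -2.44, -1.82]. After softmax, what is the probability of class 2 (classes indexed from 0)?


Exponentials: e^3.6=36.5982, e^2.86=17.4615, e^-2.44=0.0872, e^-1.82=0.162
Sum = 54.3089
Softmax = [0.6739, 0.3215, 0.0016, 0.003]
p[2] = 0.0872/54.3089 = 0.0016

0.0016


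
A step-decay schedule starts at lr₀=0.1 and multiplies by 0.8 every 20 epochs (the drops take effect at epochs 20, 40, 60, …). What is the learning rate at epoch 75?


n_drops = ⌊75/20⌋ = 3
lr = 0.1·0.8^3 = 0.1·0.512 = 0.0512

0.0512


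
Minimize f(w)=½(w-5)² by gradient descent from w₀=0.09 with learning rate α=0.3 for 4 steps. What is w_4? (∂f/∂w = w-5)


step 1: grad = 0.09-5 = -4.91; w = 0.09 - 0.3·(-4.91) = 1.563
step 2: grad = 1.563-5 = -3.437; w = 1.563 - 0.3·(-3.437) = 2.5941
step 3: grad = 2.5941-5 = -2.4059; w = 2.5941 - 0.3·(-2.4059) = 3.31587
step 4: grad = 3.31587-5 = -1.68413; w = 3.31587 - 0.3·(-1.68413) = 3.821109

3.821109


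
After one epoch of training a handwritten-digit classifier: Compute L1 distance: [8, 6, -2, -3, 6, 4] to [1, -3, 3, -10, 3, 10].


d = |8-1| + |6+ 3| + |-2-3| + |-3+ 10| + |6-3| + |4-10|
  = 7 + 9 + 5 + 7 + 3 + 6
  = 37

37


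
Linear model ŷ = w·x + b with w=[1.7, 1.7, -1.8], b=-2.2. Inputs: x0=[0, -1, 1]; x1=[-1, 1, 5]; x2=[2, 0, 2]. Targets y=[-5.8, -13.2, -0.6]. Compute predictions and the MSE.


ŷ0 = (1.7)·(0) + (1.7)·(-1) + (-1.8)·(1) - 2.2 = -5.7
ŷ1 = (1.7)·(-1) + (1.7)·(1) + (-1.8)·(5) - 2.2 = -11.2
ŷ2 = (1.7)·(2) + (1.7)·(0) + (-1.8)·(2) - 2.2 = -2.4
errors² = [0.01, 4.0, 3.24]
MSE = 7.2500/3 = 2.4167

2.4167


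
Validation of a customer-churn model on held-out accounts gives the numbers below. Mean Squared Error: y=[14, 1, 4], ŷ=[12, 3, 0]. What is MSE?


Squared errors: (14-12)²=4, (1-3)²=4, (4-0)²=16
Sum = 24
MSE = 24/3 = 8

8


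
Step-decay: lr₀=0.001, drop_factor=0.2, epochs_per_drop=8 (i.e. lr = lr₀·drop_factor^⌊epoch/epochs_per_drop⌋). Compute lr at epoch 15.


n_drops = ⌊15/8⌋ = 1
lr = 0.001·0.2^1 = 0.001·0.2 = 0.0002

0.0002


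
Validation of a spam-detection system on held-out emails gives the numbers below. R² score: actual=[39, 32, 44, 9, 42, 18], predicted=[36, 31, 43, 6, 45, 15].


ȳ = 30.6667
SS_res = Σ(y-ŷ)² = 38
SS_tot = Σ(y-ȳ)² = 1007.33
R² = 1 - SS_res/SS_tot = 1 - 0.0377 = 0.9623

0.9623


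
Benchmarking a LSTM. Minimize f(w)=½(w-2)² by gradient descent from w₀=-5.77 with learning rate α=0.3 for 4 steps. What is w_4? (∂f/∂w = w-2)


step 1: grad = -5.77-2 = -7.77; w = -5.77 - 0.3·(-7.77) = -3.439
step 2: grad = -3.439-2 = -5.439; w = -3.439 - 0.3·(-5.439) = -1.8073
step 3: grad = -1.8073-2 = -3.8073; w = -1.8073 - 0.3·(-3.8073) = -0.66511
step 4: grad = -0.66511-2 = -2.66511; w = -0.66511 - 0.3·(-2.66511) = 0.134423

0.134423


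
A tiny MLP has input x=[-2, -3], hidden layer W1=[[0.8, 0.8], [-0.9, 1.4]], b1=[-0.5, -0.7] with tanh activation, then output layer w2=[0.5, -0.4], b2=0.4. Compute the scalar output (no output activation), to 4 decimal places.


z1[0] = (0.8)·(-2) + (0.8)·(-3) - 0.5 = -4.5
z1[1] = (-0.9)·(-2) + (1.4)·(-3) - 0.7 = -3.1
h = tanh(z1) = [-0.9998, -0.9959]
output = (0.5)·(-0.9998) + (-0.4)·(-0.9959) + 0.4 = 0.2985

0.2985


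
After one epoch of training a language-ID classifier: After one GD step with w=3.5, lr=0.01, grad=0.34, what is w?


w_new = w - α·∇
= 3.5 - 0.01·0.34
= 3.5 - 0.0034
= 3.4966

3.4966


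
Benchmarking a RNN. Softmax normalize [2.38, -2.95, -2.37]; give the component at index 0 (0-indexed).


Exponentials: e^2.38=10.8049, e^-2.95=0.0523, e^-2.37=0.0935
Sum = 10.9507
Softmax = [0.9867, 0.0048, 0.0085]
p[0] = 10.8049/10.9507 = 0.9867

0.9867


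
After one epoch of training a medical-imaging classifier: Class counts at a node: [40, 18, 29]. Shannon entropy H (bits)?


Probabilities: [40/87, 18/87, 29/87] ≈ [0.4598, 0.2069, 0.3333]
H = -((40/87)·log₂(40/87) + (18/87)·log₂(18/87) + (29/87)·log₂(29/87))
  = 1.514 bits

1.514 bits


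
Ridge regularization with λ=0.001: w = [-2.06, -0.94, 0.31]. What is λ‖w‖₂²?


‖w‖₂² = (-2.06)² + (-0.94)² + (0.31)²
     = 4.2436 + 0.8836 + 0.0961
     = 5.2233
λ·‖w‖₂² = 0.001·5.2233 = 0.005223

0.005223


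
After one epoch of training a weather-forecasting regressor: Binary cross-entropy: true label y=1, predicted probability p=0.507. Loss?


BCE = -[y·ln(p) + (1-y)·ln(1-p)]
= -1·ln(0.507) - 0
= -ln(0.507) = 0.6792

0.6792


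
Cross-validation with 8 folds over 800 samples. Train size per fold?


Fold size = 800/8 = 100
Training per fold = 800 - 100 = 700

700


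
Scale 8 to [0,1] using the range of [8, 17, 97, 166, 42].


min=8, max=166
(8-8)/(166-8) = 0/158 = 0.0

0.0


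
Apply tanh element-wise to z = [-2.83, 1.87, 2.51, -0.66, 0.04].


tanh(-2.83) = -0.9931
tanh(1.87) = 0.9536
tanh(2.51) = 0.9869
tanh(-0.66) = -0.5784
tanh(0.04) = 0.04
result = [-0.9931, 0.9536, 0.9869, -0.5784, 0.04]

[-0.9931, 0.9536, 0.9869, -0.5784, 0.04]


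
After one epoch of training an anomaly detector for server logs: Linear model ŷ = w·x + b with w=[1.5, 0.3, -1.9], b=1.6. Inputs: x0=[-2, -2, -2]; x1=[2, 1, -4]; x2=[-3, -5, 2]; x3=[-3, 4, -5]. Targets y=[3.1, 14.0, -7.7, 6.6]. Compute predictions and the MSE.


ŷ0 = (1.5)·(-2) + (0.3)·(-2) + (-1.9)·(-2) + 1.6 = 1.8
ŷ1 = (1.5)·(2) + (0.3)·(1) + (-1.9)·(-4) + 1.6 = 12.5
ŷ2 = (1.5)·(-3) + (0.3)·(-5) + (-1.9)·(2) + 1.6 = -8.2
ŷ3 = (1.5)·(-3) + (0.3)·(4) + (-1.9)·(-5) + 1.6 = 7.8
errors² = [1.69, 2.25, 0.25, 1.44]
MSE = 5.6300/4 = 1.4075

1.4075


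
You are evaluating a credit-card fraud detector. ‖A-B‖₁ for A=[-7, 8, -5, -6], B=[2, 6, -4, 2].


d = |-7-2| + |8-6| + |-5+ 4| + |-6-2|
  = 9 + 2 + 1 + 8
  = 20

20


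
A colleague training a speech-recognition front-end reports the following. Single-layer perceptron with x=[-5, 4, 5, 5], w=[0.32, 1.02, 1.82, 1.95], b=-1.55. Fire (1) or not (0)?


z = (-5)·(0.32) + (4)·(1.02) + (5)·(1.82) + (5)·(1.95) - 1.55
  = 19.78
step(z) = 1 (z≥0)

1


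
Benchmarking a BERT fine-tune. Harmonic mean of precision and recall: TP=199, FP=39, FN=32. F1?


Precision = 199/238 = 0.8361
Recall = 199/231 = 0.8615
F1 = 2·P·R/(P+R) = 2·TP/(2·TP+FP+FN) = 398/(398+39+32) = 398/469 = 0.8486

0.8486


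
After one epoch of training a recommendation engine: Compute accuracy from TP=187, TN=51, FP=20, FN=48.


Accuracy = (TP+TN)/(TP+TN+FP+FN)
= (187+51)/(306)
= 238/306 = 77.78%

77.78%


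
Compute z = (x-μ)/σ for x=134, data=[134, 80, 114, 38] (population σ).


μ = 91.5, σ = 36.4246
z = (134 - 91.5)/36.4246 = 1.1668

1.1668


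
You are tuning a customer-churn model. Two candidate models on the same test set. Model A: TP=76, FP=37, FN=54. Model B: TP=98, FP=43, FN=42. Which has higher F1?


Model A: P=76/113=0.6726, R=76/130=0.5846, F1=2PR/(P+R)=2TP/(2TP+FP+FN)=152/243=0.6255
Model B: P=98/141=0.695, R=98/140=0.7, F1=2PR/(P+R)=2TP/(2TP+FP+FN)=196/281=0.6975
0.6255 < 0.6975 → Model B

Model B


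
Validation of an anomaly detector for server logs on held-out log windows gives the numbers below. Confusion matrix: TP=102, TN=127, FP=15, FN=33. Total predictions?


Total = TP + TN + FP + FN
= 102 + 127 + 15 + 33
= 277
(Predicted positive: 117, predicted negative: 160)

277


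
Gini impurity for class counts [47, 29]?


Probabilities: [47/76, 29/76] ≈ [0.6184, 0.3816]
Σpᵢ² = (2209 + 841)/76² = 3050/5776
Gini = 1 - Σpᵢ² = 1 - 3050/5776 = 0.472

0.472


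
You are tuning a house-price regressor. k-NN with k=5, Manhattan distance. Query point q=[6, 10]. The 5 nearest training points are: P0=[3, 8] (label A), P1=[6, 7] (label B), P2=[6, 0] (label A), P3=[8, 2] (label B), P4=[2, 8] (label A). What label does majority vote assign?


d(q,P0) = 5  (label A)
d(q,P1) = 3  (label B)
d(q,P2) = 10  (label A)
d(q,P3) = 10  (label B)
d(q,P4) = 6  (label A)
Votes: A=3, B=2
Majority → A

A


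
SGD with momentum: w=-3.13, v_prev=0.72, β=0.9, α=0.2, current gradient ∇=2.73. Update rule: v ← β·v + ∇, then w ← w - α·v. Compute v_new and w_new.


v_new = 0.9·0.72 + 2.73 = 0.648 + 2.73 = 3.378
w_new = -3.13 - 0.2·3.378 = -3.13 - 0.6756 = -3.8056

v_new=3.378, w_new=-3.8056


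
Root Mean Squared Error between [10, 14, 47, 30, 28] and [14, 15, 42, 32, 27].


MSE = 47/5 = 9.4
RMSE = √(47/5) = 3.0659

3.0659


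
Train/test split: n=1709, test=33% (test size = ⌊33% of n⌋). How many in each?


Test = ⌊1709·33/100⌋ = 563
Train = 1709 - 563 = 1146

Train: 1146, Test: 563


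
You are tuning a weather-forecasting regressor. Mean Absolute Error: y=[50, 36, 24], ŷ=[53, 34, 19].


Absolute errors: |50-53|=3, |36-34|=2, |24-19|=5
Sum = 10
MAE = 10/3 = 10/3

10/3


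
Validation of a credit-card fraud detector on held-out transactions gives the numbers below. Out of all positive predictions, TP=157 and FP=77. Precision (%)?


Precision = TP/(TP+FP)
= 157/(157+77)
= 157/234 = 67.09%

67.09%


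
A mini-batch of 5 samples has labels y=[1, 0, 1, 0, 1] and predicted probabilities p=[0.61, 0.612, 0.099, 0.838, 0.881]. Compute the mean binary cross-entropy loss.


L[0] = -ln(0.61) = 0.4943
L[1] = -ln(1-0.612) = -ln(0.388) = 0.9467
L[2] = -ln(0.099) = 2.3126
L[3] = -ln(1-0.838) = -ln(0.162) = 1.8202
L[4] = -ln(0.881) = 0.1267
mean = (0.4943 + 0.9467 + 2.3126 + 1.8202 + 0.1267)/5 = 1.1401

1.1401


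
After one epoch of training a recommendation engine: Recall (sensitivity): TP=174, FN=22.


Recall = TP/(TP+FN)
= 174/(174+22)
= 174/196 = 88.78%

88.78%


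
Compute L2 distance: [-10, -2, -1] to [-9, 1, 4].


d = √((-10+ 9)² + (-2-1)² + (-1-4)²)
  = √(1 + 9 + 25)
  = √35 = 5.9161

5.9161


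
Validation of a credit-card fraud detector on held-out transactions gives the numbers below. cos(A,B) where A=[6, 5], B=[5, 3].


A·B = 6·5 + 5·3 = 45
‖A‖ = √61 = 7.8102, ‖B‖ = √34 = 5.831
cos = 45/(√61·√34) = 45/√2074 = 0.9881

0.9881


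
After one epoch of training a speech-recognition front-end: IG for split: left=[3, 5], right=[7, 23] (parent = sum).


Parent = [10, 28], H_parent = 0.8315
H_left = 0.9544 (n=8), H_right = 0.7838 (n=30)
H_children = (8/38)·0.9544 + (30/38)·0.7838 = 0.8197
IG = 0.8315 - 0.8197 = 0.0118

0.0118


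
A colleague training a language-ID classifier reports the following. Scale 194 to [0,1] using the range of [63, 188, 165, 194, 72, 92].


min=63, max=194
(194-63)/(194-63) = 131/131 = 1.0

1.0


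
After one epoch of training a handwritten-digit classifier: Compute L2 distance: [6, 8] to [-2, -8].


d = √((6+ 2)² + (8+ 8)²)
  = √(64 + 256)
  = √320 = 17.8885

17.8885


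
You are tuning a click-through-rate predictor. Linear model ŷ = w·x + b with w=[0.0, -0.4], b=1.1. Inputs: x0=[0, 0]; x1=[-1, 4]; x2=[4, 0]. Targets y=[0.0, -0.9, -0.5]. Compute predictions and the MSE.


ŷ0 = (0.0)·(0) + (-0.4)·(0) + 1.1 = 1.1
ŷ1 = (0.0)·(-1) + (-0.4)·(4) + 1.1 = -0.5
ŷ2 = (0.0)·(4) + (-0.4)·(0) + 1.1 = 1.1
errors² = [1.21, 0.16, 2.56]
MSE = 3.9300/3 = 1.31

1.31


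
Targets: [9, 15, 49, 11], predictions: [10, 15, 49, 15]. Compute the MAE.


Absolute errors: |9-10|=1, |15-15|=0, |49-49|=0, |11-15|=4
Sum = 5
MAE = 5/4 = 5/4

5/4


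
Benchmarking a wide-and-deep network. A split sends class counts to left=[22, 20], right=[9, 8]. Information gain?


Parent = [31, 28], H_parent = 0.9981
H_left = 0.9984 (n=42), H_right = 0.9975 (n=17)
H_children = (42/59)·0.9984 + (17/59)·0.9975 = 0.9981
IG = 0.9981 - 0.9981 = 0.0

0.0


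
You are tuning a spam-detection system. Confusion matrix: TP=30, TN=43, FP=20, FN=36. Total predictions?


Total = TP + TN + FP + FN
= 30 + 43 + 20 + 36
= 129
(Predicted positive: 50, predicted negative: 79)

129


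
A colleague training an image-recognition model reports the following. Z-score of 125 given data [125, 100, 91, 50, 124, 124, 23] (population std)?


μ = 91, σ = 37.2635
z = (125 - 91)/37.2635 = 0.9124

0.9124


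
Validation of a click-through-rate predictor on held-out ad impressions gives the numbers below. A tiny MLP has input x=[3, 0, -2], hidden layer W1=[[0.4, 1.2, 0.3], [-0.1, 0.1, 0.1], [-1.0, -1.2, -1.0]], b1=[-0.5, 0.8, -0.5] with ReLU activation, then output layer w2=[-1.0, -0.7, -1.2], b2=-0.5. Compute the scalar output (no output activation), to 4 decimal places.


z1[0] = (0.4)·(3) + (1.2)·(0) + (0.3)·(-2) - 0.5 = 0.1
z1[1] = (-0.1)·(3) + (0.1)·(0) + (0.1)·(-2) + 0.8 = 0.3
z1[2] = (-1.0)·(3) + (-1.2)·(0) + (-1.0)·(-2) - 0.5 = -1.5
h = ReLU(z1) = [0.1, 0.3, 0.0]
output = (-1.0)·(0.1) + (-0.7)·(0.3) + (-1.2)·(0.0) - 0.5 = -0.81

-0.81


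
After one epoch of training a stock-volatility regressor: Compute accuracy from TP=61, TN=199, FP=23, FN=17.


Accuracy = (TP+TN)/(TP+TN+FP+FN)
= (61+199)/(300)
= 260/300 = 86.67%

86.67%


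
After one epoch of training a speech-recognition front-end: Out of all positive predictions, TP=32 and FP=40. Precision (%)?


Precision = TP/(TP+FP)
= 32/(32+40)
= 32/72 = 44.44%

44.44%


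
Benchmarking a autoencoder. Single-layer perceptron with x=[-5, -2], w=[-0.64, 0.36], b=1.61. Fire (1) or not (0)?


z = (-5)·(-0.64) + (-2)·(0.36) + 1.61
  = 4.09
step(z) = 1 (z≥0)

1


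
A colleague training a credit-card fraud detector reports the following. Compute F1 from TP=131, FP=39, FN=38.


Precision = 131/170 = 0.7706
Recall = 131/169 = 0.7751
F1 = 2·P·R/(P+R) = 2·TP/(2·TP+FP+FN) = 262/(262+39+38) = 262/339 = 0.7729

0.7729


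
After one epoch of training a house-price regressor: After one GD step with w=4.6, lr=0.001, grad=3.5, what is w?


w_new = w - α·∇
= 4.6 - 0.001·3.5
= 4.6 - 0.0035
= 4.5965

4.5965


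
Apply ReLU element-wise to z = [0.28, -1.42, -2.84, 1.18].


ReLU(0.28) = max(0, 0.28) = 0.28
ReLU(-1.42) = max(0, -1.42) = 0.0
ReLU(-2.84) = max(0, -2.84) = 0.0
ReLU(1.18) = max(0, 1.18) = 1.18
result = [0.28, 0.0, 0.0, 1.18]

[0.28, 0.0, 0.0, 1.18]


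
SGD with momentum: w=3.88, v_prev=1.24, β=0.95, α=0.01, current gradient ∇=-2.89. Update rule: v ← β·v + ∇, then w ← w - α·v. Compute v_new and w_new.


v_new = 0.95·1.24 - 2.89 = 1.178 - 2.89 = -1.712
w_new = 3.88 - 0.01·-1.712 = 3.88 + 0.01712 = 3.89712

v_new=-1.712, w_new=3.89712


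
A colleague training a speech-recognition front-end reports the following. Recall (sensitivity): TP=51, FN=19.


Recall = TP/(TP+FN)
= 51/(51+19)
= 51/70 = 72.86%

72.86%


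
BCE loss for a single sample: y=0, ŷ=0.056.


BCE = -[y·ln(p) + (1-y)·ln(1-p)]
= -0 - 1·ln(1-0.056)
= -ln(0.944) = 0.0576

0.0576


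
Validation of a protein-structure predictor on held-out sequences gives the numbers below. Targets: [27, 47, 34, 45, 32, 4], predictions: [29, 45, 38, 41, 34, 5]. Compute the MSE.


Squared errors: (27-29)²=4, (47-45)²=4, (34-38)²=16, (45-41)²=16, (32-34)²=4, (4-5)²=1
Sum = 45
MSE = 45/6 = 15/2

15/2


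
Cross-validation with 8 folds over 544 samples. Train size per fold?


Fold size = 544/8 = 68
Training per fold = 544 - 68 = 476

476


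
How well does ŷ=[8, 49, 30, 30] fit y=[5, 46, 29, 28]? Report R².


ȳ = 27
SS_res = Σ(y-ŷ)² = 23
SS_tot = Σ(y-ȳ)² = 850
R² = 1 - SS_res/SS_tot = 1 - 0.0271 = 0.9729

0.9729


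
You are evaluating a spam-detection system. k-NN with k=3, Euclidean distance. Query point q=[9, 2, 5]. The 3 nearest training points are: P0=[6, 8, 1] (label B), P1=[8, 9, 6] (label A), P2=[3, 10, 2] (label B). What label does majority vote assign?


d(q,P0) = 7.8102  (label B)
d(q,P1) = 7.1414  (label A)
d(q,P2) = 10.4403  (label B)
Votes: A=1, B=2
Majority → B

B


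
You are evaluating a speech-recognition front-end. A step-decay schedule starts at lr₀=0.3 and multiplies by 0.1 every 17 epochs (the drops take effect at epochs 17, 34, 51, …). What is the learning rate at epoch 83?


n_drops = ⌊83/17⌋ = 4
lr = 0.3·0.1^4 = 0.3·0.0001 = 0.00003

0.00003


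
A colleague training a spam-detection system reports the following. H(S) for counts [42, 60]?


Probabilities: [42/102, 60/102] ≈ [0.4118, 0.5882]
H = -((42/102)·log₂(42/102) + (60/102)·log₂(60/102))
  = 0.9774 bits

0.9774 bits


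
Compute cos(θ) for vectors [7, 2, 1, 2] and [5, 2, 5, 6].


A·B = 7·5 + 2·2 + 1·5 + 2·6 = 56
‖A‖ = √58 = 7.6158, ‖B‖ = √90 = 9.4868
cos = 56/(√58·√90) = 56/√5220 = 0.7751

0.7751


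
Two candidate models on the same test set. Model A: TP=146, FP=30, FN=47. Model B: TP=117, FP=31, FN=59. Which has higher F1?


Model A: P=146/176=0.8295, R=146/193=0.7565, F1=2PR/(P+R)=2TP/(2TP+FP+FN)=292/369=0.7913
Model B: P=117/148=0.7905, R=117/176=0.6648, F1=2PR/(P+R)=2TP/(2TP+FP+FN)=234/324=0.7222
0.7913 > 0.7222 → Model A

Model A


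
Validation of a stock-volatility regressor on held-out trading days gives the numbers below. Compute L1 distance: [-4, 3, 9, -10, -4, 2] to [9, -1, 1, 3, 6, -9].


d = |-4-9| + |3+ 1| + |9-1| + |-10-3| + |-4-6| + |2+ 9|
  = 13 + 4 + 8 + 13 + 10 + 11
  = 59

59


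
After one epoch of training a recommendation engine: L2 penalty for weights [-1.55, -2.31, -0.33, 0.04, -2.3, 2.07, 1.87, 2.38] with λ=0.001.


‖w‖₂² = (-1.55)² + (-2.31)² + (-0.33)² + (0.04)² + (-2.3)² + (2.07)² + (1.87)² + (2.38)²
     = 2.4025 + 5.3361 + 0.1089 + 0.0016 + 5.29 + 4.2849 + 3.4969 + 5.6644
     = 26.5853
λ·‖w‖₂² = 0.001·26.5853 = 0.026585

0.026585


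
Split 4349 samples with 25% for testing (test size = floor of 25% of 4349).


Test = ⌊4349·25/100⌋ = 1087
Train = 4349 - 1087 = 3262

Train: 3262, Test: 1087


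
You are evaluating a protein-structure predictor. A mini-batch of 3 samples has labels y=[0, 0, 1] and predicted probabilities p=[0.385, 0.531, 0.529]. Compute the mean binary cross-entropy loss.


L[0] = -ln(1-0.385) = -ln(0.615) = 0.4861
L[1] = -ln(1-0.531) = -ln(0.469) = 0.7572
L[2] = -ln(0.529) = 0.6368
mean = (0.4861 + 0.7572 + 0.6368)/3 = 0.6267

0.6267


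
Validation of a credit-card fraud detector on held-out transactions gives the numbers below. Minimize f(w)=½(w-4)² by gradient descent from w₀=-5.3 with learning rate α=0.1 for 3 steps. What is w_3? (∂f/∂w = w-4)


step 1: grad = -5.3-4 = -9.3; w = -5.3 - 0.1·(-9.3) = -4.37
step 2: grad = -4.37-4 = -8.37; w = -4.37 - 0.1·(-8.37) = -3.533
step 3: grad = -3.533-4 = -7.533; w = -3.533 - 0.1·(-7.533) = -2.7797

-2.7797


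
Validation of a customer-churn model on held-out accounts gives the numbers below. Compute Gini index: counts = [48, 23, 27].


Probabilities: [48/98, 23/98, 27/98] ≈ [0.4898, 0.2347, 0.2755]
Σpᵢ² = (2304 + 529 + 729)/98² = 3562/9604
Gini = 1 - Σpᵢ² = 1 - 3562/9604 = 0.6291

0.6291


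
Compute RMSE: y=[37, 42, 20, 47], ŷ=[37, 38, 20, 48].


MSE = 17/4 = 4.25
RMSE = √(17/4) = 2.0616

2.0616


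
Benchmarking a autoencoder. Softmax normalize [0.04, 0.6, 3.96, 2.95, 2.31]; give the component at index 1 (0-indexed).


Exponentials: e^0.04=1.0408, e^0.6=1.8221, e^3.96=52.4573, e^2.95=19.106, e^2.31=10.0744
Sum = 84.5006
Softmax = [0.0123, 0.0216, 0.6208, 0.2261, 0.1192]
p[1] = 1.8221/84.5006 = 0.0216

0.0216


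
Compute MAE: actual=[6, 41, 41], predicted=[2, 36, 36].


Absolute errors: |6-2|=4, |41-36|=5, |41-36|=5
Sum = 14
MAE = 14/3 = 14/3

14/3


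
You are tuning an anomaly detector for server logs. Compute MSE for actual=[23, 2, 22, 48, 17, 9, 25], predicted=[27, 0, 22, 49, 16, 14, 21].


Squared errors: (23-27)²=16, (2-0)²=4, (22-22)²=0, (48-49)²=1, (17-16)²=1, (9-14)²=25, (25-21)²=16
Sum = 63
MSE = 63/7 = 9

9


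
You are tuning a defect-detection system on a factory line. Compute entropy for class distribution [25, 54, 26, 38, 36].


Probabilities: [25/179, 54/179, 26/179, 38/179, 36/179] ≈ [0.1397, 0.3017, 0.1453, 0.2123, 0.2011]
H = -((25/179)·log₂(25/179) + (54/179)·log₂(54/179) + (26/179)·log₂(26/179) + (38/179)·log₂(38/179) + (36/179)·log₂(36/179))
  = 2.2625 bits

2.2625 bits
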